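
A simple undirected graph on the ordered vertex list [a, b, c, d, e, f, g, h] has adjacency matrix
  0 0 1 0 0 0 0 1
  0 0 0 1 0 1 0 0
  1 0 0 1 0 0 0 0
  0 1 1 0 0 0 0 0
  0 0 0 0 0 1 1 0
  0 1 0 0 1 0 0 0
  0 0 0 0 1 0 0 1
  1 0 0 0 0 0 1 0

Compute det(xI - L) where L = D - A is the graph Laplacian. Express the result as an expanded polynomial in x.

x^8 - 16x^7 + 104x^6 - 352x^5 + 660x^4 - 672x^3 + 336x^2 - 64x

Reading degrees in the order [a, b, c, d, e, f, g, h] gives [2, 2, 2, 2, 2, 2, 2, 2]; set D = diag(2, 2, 2, 2, 2, 2, 2, 2) and form L = D - A. L has integer entries, so p(x) = det(xI - L) has integer coefficients. Expanding the determinant yields x^8 - 16x^7 + 104x^6 - 352x^5 + 660x^4 - 672x^3 + 336x^2 - 64x. Since p(0) = det(-L) = 0, x divides p(x). There is one zero in the spectrum, matching the 1 component.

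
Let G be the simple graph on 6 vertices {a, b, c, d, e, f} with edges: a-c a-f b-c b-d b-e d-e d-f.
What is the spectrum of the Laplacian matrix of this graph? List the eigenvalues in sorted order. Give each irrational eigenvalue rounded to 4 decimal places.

[0, 1, 1.5858, 3, 4, 4.4142]

Each diagonal entry of L is the vertex degree and each off-diagonal entry is -1 where an edge is present, 0 otherwise; in the order [a, b, c, d, e, f] the diagonal is [2, 3, 2, 3, 2, 2]. L is symmetric positive semidefinite, so every eigenvalue is real and nonnegative. The single zero eigenvalue shows the graph is connected. The largest eigenvalue, 4.4142, is at most the vertex count 6.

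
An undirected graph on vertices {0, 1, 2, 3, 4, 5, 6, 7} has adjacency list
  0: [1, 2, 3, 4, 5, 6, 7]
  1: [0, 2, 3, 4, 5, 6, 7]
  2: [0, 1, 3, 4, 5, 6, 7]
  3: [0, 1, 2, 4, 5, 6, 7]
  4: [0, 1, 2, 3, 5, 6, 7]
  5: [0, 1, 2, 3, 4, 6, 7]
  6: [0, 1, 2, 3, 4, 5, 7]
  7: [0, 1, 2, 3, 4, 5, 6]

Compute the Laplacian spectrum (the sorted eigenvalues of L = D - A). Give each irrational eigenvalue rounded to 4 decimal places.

[0, 8, 8, 8, 8, 8, 8, 8]

Each diagonal entry of L is the vertex degree and each off-diagonal entry is -1 where an edge is present, 0 otherwise; in the order [0, 1, 2, 3, 4, 5, 6, 7] the diagonal is [7, 7, 7, 7, 7, 7, 7, 7]. The multiplicity of 0 as a Laplacian eigenvalue equals the number of connected components.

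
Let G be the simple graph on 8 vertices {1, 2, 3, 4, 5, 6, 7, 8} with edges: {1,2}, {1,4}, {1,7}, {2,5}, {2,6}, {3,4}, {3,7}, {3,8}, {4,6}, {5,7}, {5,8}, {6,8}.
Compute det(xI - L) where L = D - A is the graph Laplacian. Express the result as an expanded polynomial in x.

Reading degrees in the order [1, 2, 3, 4, 5, 6, 7, 8] gives [3, 3, 3, 3, 3, 3, 3, 3]; set D = diag(3, 3, 3, 3, 3, 3, 3, 3) and form L = D - A. Computing det(xI - L) by cofactor expansion (or equivalently via sum-over-permutations) gives x^8 - 24x^7 + 240x^6 - 1296x^5 + 4080x^4 - 7488x^3 + 7424x^2 - 3072x. The coefficient of x^7 equals -trace(L) = -24, matching the sum of degrees. By the matrix-tree theorem the graph has (1/8) * product of the nonzero eigenvalues = 384 spanning trees. The largest eigenvalue, 6, is at most the vertex count 8.

x^8 - 24x^7 + 240x^6 - 1296x^5 + 4080x^4 - 7488x^3 + 7424x^2 - 3072x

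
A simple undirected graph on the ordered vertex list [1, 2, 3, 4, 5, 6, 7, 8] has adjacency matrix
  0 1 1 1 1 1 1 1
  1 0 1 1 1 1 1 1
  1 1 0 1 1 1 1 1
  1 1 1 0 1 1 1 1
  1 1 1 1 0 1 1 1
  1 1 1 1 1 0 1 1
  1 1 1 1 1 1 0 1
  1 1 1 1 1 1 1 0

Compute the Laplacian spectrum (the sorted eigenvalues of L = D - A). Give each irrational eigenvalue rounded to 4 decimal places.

[0, 8, 8, 8, 8, 8, 8, 8]

Reading degrees in the order [1, 2, 3, 4, 5, 6, 7, 8] gives [7, 7, 7, 7, 7, 7, 7, 7]; set D = diag(7, 7, 7, 7, 7, 7, 7, 7) and form L = D - A. Diagonalising L (or applying a numerical eigensolver to the 8x8 matrix) gives the spectrum above. By the matrix-tree theorem the graph has (1/8) * product of the nonzero eigenvalues = 262144 spanning trees.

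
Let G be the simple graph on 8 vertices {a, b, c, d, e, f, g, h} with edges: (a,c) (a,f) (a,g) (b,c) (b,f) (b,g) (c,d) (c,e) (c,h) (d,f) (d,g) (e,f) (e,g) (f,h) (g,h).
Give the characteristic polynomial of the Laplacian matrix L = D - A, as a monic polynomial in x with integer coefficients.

Reading degrees in the order [a, b, c, d, e, f, g, h] gives [3, 3, 5, 3, 3, 5, 5, 3]; set D = diag(3, 3, 5, 3, 3, 5, 5, 3) and form L = D - A. Computing det(xI - L) by cofactor expansion (or equivalently via sum-over-permutations) gives x^8 - 30x^7 + 375x^6 - 2540x^5 + 10095x^4 - 23598x^3 + 30105x^2 - 16200x. Since p(0) = det(-L) = 0, x divides p(x). The largest eigenvalue, 8, is at most the vertex count 8.

x^8 - 30x^7 + 375x^6 - 2540x^5 + 10095x^4 - 23598x^3 + 30105x^2 - 16200x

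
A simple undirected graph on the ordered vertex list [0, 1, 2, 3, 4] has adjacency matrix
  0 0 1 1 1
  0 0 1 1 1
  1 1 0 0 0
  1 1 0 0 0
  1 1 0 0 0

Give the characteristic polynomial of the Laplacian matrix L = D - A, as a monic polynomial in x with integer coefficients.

x^5 - 12x^4 + 51x^3 - 92x^2 + 60x

With the vertex order [0, 1, 2, 3, 4], the degrees are [3, 3, 2, 2, 2], giving D = diag(3, 3, 2, 2, 2) and L = D - A. The eigenvalues of L are [0, 2, 2, 3, 5]; the characteristic polynomial is the product of (x - lambda_i), which multiplies out to x^5 - 12x^4 + 51x^3 - 92x^2 + 60x. The constant term is 0 because L is singular (the all-ones vector lies in its kernel). The eigenvalues sum to 12, which equals trace(L) = 2|E|. The largest eigenvalue, 5, is at most the vertex count 5.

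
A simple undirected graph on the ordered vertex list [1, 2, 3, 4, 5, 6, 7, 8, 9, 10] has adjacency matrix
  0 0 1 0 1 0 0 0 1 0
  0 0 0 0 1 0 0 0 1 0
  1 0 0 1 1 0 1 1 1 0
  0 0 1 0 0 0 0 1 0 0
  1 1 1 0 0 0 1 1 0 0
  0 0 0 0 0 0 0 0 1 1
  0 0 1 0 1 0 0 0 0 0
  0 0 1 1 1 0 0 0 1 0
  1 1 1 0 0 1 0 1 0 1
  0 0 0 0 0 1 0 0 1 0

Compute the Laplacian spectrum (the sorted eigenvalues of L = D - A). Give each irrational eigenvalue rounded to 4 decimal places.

With the vertex order [1, 2, 3, 4, 5, 6, 7, 8, 9, 10], the degrees are [3, 2, 6, 2, 5, 2, 2, 4, 6, 2], giving D = diag(3, 2, 6, 2, 5, 2, 2, 4, 6, 2) and L = D - A. L is symmetric positive semidefinite, so every eigenvalue is real and nonnegative. The single zero eigenvalue shows the graph is connected.

[0, 0.7842, 1.5786, 1.8676, 2.5786, 3, 4.0343, 5.7049, 6.7212, 7.7304]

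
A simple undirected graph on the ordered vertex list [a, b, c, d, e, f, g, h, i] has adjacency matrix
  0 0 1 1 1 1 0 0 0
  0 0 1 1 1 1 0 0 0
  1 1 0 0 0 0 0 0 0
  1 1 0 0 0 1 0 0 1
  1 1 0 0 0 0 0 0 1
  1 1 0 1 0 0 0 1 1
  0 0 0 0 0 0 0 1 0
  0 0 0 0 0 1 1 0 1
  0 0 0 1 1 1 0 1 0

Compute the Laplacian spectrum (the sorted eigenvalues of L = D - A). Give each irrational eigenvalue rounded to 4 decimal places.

[0, 0.6245, 1.8003, 2.8524, 3.4062, 4, 4.6036, 5.7965, 6.9165]

With the vertex order [a, b, c, d, e, f, g, h, i], the degrees are [4, 4, 2, 4, 3, 5, 1, 3, 4], giving D = diag(4, 4, 2, 4, 3, 5, 1, 3, 4) and L = D - A. Diagonalising L (or applying a numerical eigensolver to the 9x9 matrix) gives the spectrum above. The single zero eigenvalue shows the graph is connected. The eigenvalues sum to 30, which equals trace(L) = 2|E|. The largest eigenvalue, 6.9165, is at most the vertex count 9.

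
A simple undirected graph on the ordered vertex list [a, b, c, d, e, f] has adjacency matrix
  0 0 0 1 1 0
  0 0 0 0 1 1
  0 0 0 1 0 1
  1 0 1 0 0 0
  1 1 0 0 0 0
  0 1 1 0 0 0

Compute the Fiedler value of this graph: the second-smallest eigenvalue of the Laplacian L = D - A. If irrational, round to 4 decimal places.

1

Each diagonal entry of L is the vertex degree and each off-diagonal entry is -1 where an edge is present, 0 otherwise; in the order [a, b, c, d, e, f] the diagonal is [2, 2, 2, 2, 2, 2]. The smallest Laplacian eigenvalue is always 0. The next one, lambda_2 = 1, measures how hard the graph is to disconnect: larger values mean better connectivity.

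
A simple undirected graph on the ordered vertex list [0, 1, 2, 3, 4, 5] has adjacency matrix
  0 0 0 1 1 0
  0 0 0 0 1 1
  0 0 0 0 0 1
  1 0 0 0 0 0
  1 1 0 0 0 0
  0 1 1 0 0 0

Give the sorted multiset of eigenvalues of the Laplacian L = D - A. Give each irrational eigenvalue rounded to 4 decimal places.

[0, 0.2679, 1, 2, 3, 3.7321]

With the vertex order [0, 1, 2, 3, 4, 5], the degrees are [2, 2, 1, 1, 2, 2], giving D = diag(2, 2, 1, 1, 2, 2) and L = D - A. L is symmetric positive semidefinite, so every eigenvalue is real and nonnegative. By the matrix-tree theorem the graph has (1/6) * product of the nonzero eigenvalues = 1 spanning tree.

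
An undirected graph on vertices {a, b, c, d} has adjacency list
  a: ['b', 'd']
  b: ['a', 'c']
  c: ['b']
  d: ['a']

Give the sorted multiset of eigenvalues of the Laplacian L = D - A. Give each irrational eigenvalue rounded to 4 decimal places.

Reading degrees in the order [a, b, c, d] gives [2, 2, 1, 1]; set D = diag(2, 2, 1, 1) and form L = D - A. The multiplicity of 0 as a Laplacian eigenvalue equals the number of connected components. The largest eigenvalue, 3.4142, is at most the vertex count 4. There is one zero in the spectrum, matching the 1 component.

[0, 0.5858, 2, 3.4142]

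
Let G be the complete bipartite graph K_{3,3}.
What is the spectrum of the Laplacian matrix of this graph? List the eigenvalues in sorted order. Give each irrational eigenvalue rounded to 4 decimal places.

[0, 3, 3, 3, 3, 6]

The graph has 6 vertices and degree multiset [3, 3, 3, 3, 3, 3]; D is the diagonal matrix of degrees and L = D - A. L is symmetric positive semidefinite, so every eigenvalue is real and nonnegative. The single zero eigenvalue shows the graph is connected.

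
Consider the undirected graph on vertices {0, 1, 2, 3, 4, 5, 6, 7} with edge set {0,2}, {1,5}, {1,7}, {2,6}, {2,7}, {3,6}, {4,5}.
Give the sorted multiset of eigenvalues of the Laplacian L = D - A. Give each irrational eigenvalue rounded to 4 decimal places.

Reading degrees in the order [0, 1, 2, 3, 4, 5, 6, 7] gives [1, 2, 3, 1, 1, 2, 2, 2]; set D = diag(1, 2, 3, 1, 1, 2, 2, 2) and form L = D - A. L is symmetric positive semidefinite, so every eigenvalue is real and nonnegative. The eigenvalues sum to 14, which equals trace(L) = 2|E|.

[0, 0.1864, 0.5858, 1, 2, 2.4707, 3.4142, 4.3429]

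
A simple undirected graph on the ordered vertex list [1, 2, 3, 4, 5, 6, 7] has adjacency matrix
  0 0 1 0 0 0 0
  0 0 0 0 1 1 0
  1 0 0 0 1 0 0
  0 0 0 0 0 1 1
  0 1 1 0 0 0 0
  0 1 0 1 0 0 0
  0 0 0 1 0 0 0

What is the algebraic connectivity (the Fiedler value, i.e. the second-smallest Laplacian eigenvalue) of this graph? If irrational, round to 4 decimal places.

With the vertex order [1, 2, 3, 4, 5, 6, 7], the degrees are [1, 2, 2, 2, 2, 2, 1], giving D = diag(1, 2, 2, 2, 2, 2, 1) and L = D - A. The smallest Laplacian eigenvalue is always 0. The next one, lambda_2 = 0.1981, measures how hard the graph is to disconnect: larger values mean better connectivity.

0.1981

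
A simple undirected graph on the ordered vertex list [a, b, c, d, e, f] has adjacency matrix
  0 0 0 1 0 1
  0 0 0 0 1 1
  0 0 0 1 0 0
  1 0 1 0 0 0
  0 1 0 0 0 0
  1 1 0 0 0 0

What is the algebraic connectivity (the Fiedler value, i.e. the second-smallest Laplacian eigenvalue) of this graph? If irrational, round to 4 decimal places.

With the vertex order [a, b, c, d, e, f], the degrees are [2, 2, 1, 2, 1, 2], giving D = diag(2, 2, 1, 2, 1, 2) and L = D - A. Computing the eigenvalues of L and sorting gives [0, 0.2679, 1, 2, 3, 3.7321]. The Fiedler value lambda_2 = 0.2679 is strictly positive, so the graph is connected. The eigenvalues sum to 10, which equals trace(L) = 2|E|.

0.2679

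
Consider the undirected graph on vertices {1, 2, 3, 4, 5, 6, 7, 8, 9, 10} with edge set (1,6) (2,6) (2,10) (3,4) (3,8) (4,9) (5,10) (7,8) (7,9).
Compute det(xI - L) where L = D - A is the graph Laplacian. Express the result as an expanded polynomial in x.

With the vertex order [1, 2, 3, 4, 5, 6, 7, 8, 9, 10], the degrees are [1, 2, 2, 2, 1, 2, 2, 2, 2, 2], giving D = diag(1, 2, 2, 2, 1, 2, 2, 2, 2, 2) and L = D - A. L has integer entries, so p(x) = det(xI - L) has integer coefficients. Expanding the determinant yields x^10 - 18x^9 + 136x^8 - 560x^7 + 1365x^6 - 2000x^5 + 1700x^4 - 750x^3 + 125x^2. The constant term is 0 because L is singular (the all-ones vector lies in its kernel). There are 2 zeros in the spectrum, matching the 2 components.

x^10 - 18x^9 + 136x^8 - 560x^7 + 1365x^6 - 2000x^5 + 1700x^4 - 750x^3 + 125x^2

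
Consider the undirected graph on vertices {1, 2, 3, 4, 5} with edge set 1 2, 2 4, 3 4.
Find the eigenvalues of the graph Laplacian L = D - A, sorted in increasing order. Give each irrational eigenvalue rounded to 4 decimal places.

Reading degrees in the order [1, 2, 3, 4, 5] gives [1, 2, 1, 2, 0]; set D = diag(1, 2, 1, 2, 0) and form L = D - A. Diagonalising L (or applying a numerical eigensolver to the 5x5 matrix) gives the spectrum above. The 2 zero eigenvalues correspond to the 2 connected components. The eigenvalues sum to 6, which equals trace(L) = 2|E|.

[0, 0, 0.5858, 2, 3.4142]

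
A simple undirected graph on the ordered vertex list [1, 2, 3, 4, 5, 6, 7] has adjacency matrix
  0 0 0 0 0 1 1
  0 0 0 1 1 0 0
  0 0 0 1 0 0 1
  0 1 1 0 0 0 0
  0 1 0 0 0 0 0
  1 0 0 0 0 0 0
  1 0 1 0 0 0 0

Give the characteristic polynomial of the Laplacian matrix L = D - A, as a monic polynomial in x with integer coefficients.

Reading degrees in the order [1, 2, 3, 4, 5, 6, 7] gives [2, 2, 2, 2, 1, 1, 2]; set D = diag(2, 2, 2, 2, 1, 1, 2) and form L = D - A. L has integer entries, so p(x) = det(xI - L) has integer coefficients. Expanding the determinant yields x^7 - 12x^6 + 55x^5 - 120x^4 + 126x^3 - 56x^2 + 7x. The constant term is 0 because L is singular (the all-ones vector lies in its kernel). The largest eigenvalue, 3.8019, is at most the vertex count 7.

x^7 - 12x^6 + 55x^5 - 120x^4 + 126x^3 - 56x^2 + 7x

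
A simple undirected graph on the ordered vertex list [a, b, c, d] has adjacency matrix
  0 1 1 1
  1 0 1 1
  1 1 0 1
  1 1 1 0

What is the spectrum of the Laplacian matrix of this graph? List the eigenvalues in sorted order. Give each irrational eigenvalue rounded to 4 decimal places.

[0, 4, 4, 4]

With the vertex order [a, b, c, d], the degrees are [3, 3, 3, 3], giving D = diag(3, 3, 3, 3) and L = D - A. L is symmetric positive semidefinite, so every eigenvalue is real and nonnegative. The largest eigenvalue, 4, is at most the vertex count 4.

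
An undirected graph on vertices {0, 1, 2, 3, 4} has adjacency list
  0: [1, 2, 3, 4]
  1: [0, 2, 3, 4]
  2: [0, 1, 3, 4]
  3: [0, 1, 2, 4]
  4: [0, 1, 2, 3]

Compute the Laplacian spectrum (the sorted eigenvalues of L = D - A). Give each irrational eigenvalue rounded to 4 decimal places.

[0, 5, 5, 5, 5]

With the vertex order [0, 1, 2, 3, 4], the degrees are [4, 4, 4, 4, 4], giving D = diag(4, 4, 4, 4, 4) and L = D - A. Since every row of L sums to 0, the all-ones vector is in the kernel and 0 is an eigenvalue. There is one zero in the spectrum, matching the 1 component. By the matrix-tree theorem the graph has (1/5) * product of the nonzero eigenvalues = 125 spanning trees.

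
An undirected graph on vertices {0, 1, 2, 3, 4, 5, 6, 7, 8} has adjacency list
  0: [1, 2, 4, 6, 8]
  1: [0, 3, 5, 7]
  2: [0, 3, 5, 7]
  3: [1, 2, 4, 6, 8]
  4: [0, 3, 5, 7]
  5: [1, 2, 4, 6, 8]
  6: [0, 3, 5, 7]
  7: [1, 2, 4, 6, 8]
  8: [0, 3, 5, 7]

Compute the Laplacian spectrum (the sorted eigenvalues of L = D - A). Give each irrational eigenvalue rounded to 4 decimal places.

Reading degrees in the order [0, 1, 2, 3, 4, 5, 6, 7, 8] gives [5, 4, 4, 5, 4, 5, 4, 5, 4]; set D = diag(5, 4, 4, 5, 4, 5, 4, 5, 4) and form L = D - A. L is symmetric positive semidefinite, so every eigenvalue is real and nonnegative. The eigenvalues sum to 40, which equals trace(L) = 2|E|.

[0, 4, 4, 4, 4, 5, 5, 5, 9]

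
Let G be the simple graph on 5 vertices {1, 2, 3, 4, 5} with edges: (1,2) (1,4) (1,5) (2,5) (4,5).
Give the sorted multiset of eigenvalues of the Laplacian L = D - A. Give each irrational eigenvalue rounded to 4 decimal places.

With the vertex order [1, 2, 3, 4, 5], the degrees are [3, 2, 0, 2, 3], giving D = diag(3, 2, 0, 2, 3) and L = D - A. Since every row of L sums to 0, the all-ones vector is in the kernel and 0 is an eigenvalue. The 2 zero eigenvalues correspond to the 2 connected components.

[0, 0, 2, 4, 4]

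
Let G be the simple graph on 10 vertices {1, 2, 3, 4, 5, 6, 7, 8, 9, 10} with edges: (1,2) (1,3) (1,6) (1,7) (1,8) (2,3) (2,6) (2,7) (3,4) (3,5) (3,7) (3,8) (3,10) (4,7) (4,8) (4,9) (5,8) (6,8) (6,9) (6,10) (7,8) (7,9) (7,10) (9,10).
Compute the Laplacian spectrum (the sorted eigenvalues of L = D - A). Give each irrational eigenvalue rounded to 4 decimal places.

With the vertex order [1, 2, 3, 4, 5, 6, 7, 8, 9, 10], the degrees are [5, 4, 7, 4, 2, 5, 7, 6, 4, 4], giving D = diag(5, 4, 7, 4, 2, 5, 7, 6, 4, 4) and L = D - A. Since every row of L sums to 0, the all-ones vector is in the kernel and 0 is an eigenvalue. The eigenvalues sum to 48, which equals trace(L) = 2|E|.

[0, 1.7827, 2.9613, 3.5989, 4.8251, 5, 5.9215, 7.1043, 8.2301, 8.5761]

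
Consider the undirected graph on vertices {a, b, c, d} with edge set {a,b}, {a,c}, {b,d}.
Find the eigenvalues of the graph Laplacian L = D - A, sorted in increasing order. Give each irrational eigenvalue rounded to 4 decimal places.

[0, 0.5858, 2, 3.4142]

With the vertex order [a, b, c, d], the degrees are [2, 2, 1, 1], giving D = diag(2, 2, 1, 1) and L = D - A. L is symmetric positive semidefinite, so every eigenvalue is real and nonnegative. The single zero eigenvalue shows the graph is connected. There is one zero in the spectrum, matching the 1 component. The eigenvalues sum to 6, which equals trace(L) = 2|E|.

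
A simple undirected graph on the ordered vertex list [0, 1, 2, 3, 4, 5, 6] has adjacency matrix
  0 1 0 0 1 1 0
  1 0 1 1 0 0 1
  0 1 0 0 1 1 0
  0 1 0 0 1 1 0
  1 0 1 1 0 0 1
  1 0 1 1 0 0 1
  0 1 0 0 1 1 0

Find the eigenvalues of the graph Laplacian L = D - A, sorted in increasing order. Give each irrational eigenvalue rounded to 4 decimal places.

[0, 3, 3, 3, 4, 4, 7]

Reading degrees in the order [0, 1, 2, 3, 4, 5, 6] gives [3, 4, 3, 3, 4, 4, 3]; set D = diag(3, 4, 3, 3, 4, 4, 3) and form L = D - A. Diagonalising L (or applying a numerical eigensolver to the 7x7 matrix) gives the spectrum above. The single zero eigenvalue shows the graph is connected. The largest eigenvalue, 7, is at most the vertex count 7.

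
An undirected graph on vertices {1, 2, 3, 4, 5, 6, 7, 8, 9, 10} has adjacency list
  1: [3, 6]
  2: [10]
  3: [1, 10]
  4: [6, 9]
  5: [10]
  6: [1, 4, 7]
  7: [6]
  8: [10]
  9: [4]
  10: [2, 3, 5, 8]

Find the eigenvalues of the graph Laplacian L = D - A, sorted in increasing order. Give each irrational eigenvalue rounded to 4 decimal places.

With the vertex order [1, 2, 3, 4, 5, 6, 7, 8, 9, 10], the degrees are [2, 1, 2, 2, 1, 3, 1, 1, 1, 4], giving D = diag(2, 1, 2, 2, 1, 3, 1, 1, 1, 4) and L = D - A. Diagonalising L (or applying a numerical eigensolver to the 10x10 matrix) gives the spectrum above. The single zero eigenvalue shows the graph is connected. The largest eigenvalue, 5.1026, is at most the vertex count 10.

[0, 0.1353, 0.5723, 1, 1, 1, 2.1398, 2.7545, 4.2955, 5.1026]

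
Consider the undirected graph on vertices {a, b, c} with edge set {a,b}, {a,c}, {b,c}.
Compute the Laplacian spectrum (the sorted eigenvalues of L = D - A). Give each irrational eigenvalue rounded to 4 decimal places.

Reading degrees in the order [a, b, c] gives [2, 2, 2]; set D = diag(2, 2, 2) and form L = D - A. Since every row of L sums to 0, the all-ones vector is in the kernel and 0 is an eigenvalue. The single zero eigenvalue shows the graph is connected. There is one zero in the spectrum, matching the 1 component.

[0, 3, 3]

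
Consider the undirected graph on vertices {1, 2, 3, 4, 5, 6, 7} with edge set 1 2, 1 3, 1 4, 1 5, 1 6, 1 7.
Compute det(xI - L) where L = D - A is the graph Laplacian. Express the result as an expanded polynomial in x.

Each diagonal entry of L is the vertex degree and each off-diagonal entry is -1 where an edge is present, 0 otherwise; in the order [1, 2, 3, 4, 5, 6, 7] the diagonal is [6, 1, 1, 1, 1, 1, 1]. Computing det(xI - L) by cofactor expansion (or equivalently via sum-over-permutations) gives x^7 - 12x^6 + 45x^5 - 80x^4 + 75x^3 - 36x^2 + 7x. The coefficient of x^6 equals -trace(L) = -12, matching the sum of degrees. There is one zero in the spectrum, matching the 1 component.

x^7 - 12x^6 + 45x^5 - 80x^4 + 75x^3 - 36x^2 + 7x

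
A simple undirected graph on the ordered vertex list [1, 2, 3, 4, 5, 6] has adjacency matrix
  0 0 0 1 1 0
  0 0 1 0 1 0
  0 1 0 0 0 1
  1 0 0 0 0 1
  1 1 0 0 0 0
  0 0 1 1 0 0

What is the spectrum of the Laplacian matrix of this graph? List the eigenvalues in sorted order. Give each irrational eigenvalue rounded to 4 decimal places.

[0, 1, 1, 3, 3, 4]

With the vertex order [1, 2, 3, 4, 5, 6], the degrees are [2, 2, 2, 2, 2, 2], giving D = diag(2, 2, 2, 2, 2, 2) and L = D - A. Diagonalising L (or applying a numerical eigensolver to the 6x6 matrix) gives the spectrum above. The single zero eigenvalue shows the graph is connected. The eigenvalues sum to 12, which equals trace(L) = 2|E|.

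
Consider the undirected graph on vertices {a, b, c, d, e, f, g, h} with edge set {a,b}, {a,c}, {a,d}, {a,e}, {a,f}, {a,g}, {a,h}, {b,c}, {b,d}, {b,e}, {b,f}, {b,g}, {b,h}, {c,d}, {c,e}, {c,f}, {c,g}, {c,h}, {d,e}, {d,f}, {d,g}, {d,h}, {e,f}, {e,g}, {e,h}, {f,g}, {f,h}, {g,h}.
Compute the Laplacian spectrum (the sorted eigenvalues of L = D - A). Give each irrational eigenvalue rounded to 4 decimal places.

Each diagonal entry of L is the vertex degree and each off-diagonal entry is -1 where an edge is present, 0 otherwise; in the order [a, b, c, d, e, f, g, h] the diagonal is [7, 7, 7, 7, 7, 7, 7, 7]. Since every row of L sums to 0, the all-ones vector is in the kernel and 0 is an eigenvalue. The single zero eigenvalue shows the graph is connected.

[0, 8, 8, 8, 8, 8, 8, 8]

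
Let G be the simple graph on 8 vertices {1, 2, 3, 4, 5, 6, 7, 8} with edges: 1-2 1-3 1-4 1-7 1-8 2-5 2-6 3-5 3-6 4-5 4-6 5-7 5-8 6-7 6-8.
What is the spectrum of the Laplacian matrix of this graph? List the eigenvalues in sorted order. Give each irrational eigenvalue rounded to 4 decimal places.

Reading degrees in the order [1, 2, 3, 4, 5, 6, 7, 8] gives [5, 3, 3, 3, 5, 5, 3, 3]; set D = diag(5, 3, 3, 3, 5, 5, 3, 3) and form L = D - A. L is symmetric positive semidefinite, so every eigenvalue is real and nonnegative. There is one zero in the spectrum, matching the 1 component. The eigenvalues sum to 30, which equals trace(L) = 2|E|.

[0, 3, 3, 3, 3, 5, 5, 8]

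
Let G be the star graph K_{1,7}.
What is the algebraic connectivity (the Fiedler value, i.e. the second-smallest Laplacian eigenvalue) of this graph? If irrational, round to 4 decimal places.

The graph has 8 vertices and degree multiset [7, 1, 1, 1, 1, 1, 1, 1]; D is the diagonal matrix of degrees and L = D - A. The smallest Laplacian eigenvalue is always 0. The next one, lambda_2 = 1, measures how hard the graph is to disconnect: larger values mean better connectivity.

1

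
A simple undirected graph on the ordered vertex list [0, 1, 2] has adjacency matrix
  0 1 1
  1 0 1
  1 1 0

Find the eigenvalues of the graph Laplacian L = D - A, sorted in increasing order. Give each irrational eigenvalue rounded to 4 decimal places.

Reading degrees in the order [0, 1, 2] gives [2, 2, 2]; set D = diag(2, 2, 2) and form L = D - A. L is symmetric positive semidefinite, so every eigenvalue is real and nonnegative. The single zero eigenvalue shows the graph is connected.

[0, 3, 3]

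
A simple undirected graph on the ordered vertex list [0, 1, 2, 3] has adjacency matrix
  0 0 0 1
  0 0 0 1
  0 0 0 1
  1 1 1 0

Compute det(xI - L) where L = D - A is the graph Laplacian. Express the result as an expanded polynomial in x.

x^4 - 6x^3 + 9x^2 - 4x

Each diagonal entry of L is the vertex degree and each off-diagonal entry is -1 where an edge is present, 0 otherwise; in the order [0, 1, 2, 3] the diagonal is [1, 1, 1, 3]. Computing det(xI - L) by cofactor expansion (or equivalently via sum-over-permutations) gives x^4 - 6x^3 + 9x^2 - 4x. The coefficient of x^3 equals -trace(L) = -6, matching the sum of degrees. By the matrix-tree theorem the graph has (1/4) * product of the nonzero eigenvalues = 1 spanning tree.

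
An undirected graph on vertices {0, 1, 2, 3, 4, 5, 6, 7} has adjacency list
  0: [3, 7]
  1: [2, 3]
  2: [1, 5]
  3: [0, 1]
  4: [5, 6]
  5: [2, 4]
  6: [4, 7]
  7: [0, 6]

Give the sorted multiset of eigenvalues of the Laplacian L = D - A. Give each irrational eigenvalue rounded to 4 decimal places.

[0, 0.5858, 0.5858, 2, 2, 3.4142, 3.4142, 4]

With the vertex order [0, 1, 2, 3, 4, 5, 6, 7], the degrees are [2, 2, 2, 2, 2, 2, 2, 2], giving D = diag(2, 2, 2, 2, 2, 2, 2, 2) and L = D - A. The multiplicity of 0 as a Laplacian eigenvalue equals the number of connected components. There is one zero in the spectrum, matching the 1 component.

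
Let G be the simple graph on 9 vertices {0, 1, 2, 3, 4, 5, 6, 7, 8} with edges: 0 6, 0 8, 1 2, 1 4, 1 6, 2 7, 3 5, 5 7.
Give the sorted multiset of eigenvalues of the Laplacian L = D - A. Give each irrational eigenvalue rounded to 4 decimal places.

[0, 0.1506, 0.4266, 1, 1.4229, 2.1724, 3, 3.4576, 4.3699]

Reading degrees in the order [0, 1, 2, 3, 4, 5, 6, 7, 8] gives [2, 3, 2, 1, 1, 2, 2, 2, 1]; set D = diag(2, 3, 2, 1, 1, 2, 2, 2, 1) and form L = D - A. L is symmetric positive semidefinite, so every eigenvalue is real and nonnegative.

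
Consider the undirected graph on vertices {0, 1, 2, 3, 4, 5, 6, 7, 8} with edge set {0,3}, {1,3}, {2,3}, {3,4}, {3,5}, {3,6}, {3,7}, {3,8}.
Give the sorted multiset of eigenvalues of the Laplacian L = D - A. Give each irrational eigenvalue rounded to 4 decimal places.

Each diagonal entry of L is the vertex degree and each off-diagonal entry is -1 where an edge is present, 0 otherwise; in the order [0, 1, 2, 3, 4, 5, 6, 7, 8] the diagonal is [1, 1, 1, 8, 1, 1, 1, 1, 1]. The multiplicity of 0 as a Laplacian eigenvalue equals the number of connected components. The single zero eigenvalue shows the graph is connected. There is one zero in the spectrum, matching the 1 component. By the matrix-tree theorem the graph has (1/9) * product of the nonzero eigenvalues = 1 spanning tree.

[0, 1, 1, 1, 1, 1, 1, 1, 9]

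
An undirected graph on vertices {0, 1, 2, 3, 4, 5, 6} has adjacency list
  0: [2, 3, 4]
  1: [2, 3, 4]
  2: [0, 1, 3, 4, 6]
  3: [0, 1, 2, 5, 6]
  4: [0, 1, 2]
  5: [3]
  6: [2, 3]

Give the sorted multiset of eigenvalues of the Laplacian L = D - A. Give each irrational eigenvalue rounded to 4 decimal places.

[0, 0.9399, 1.8582, 3, 3.9657, 5.9247, 6.3115]

Reading degrees in the order [0, 1, 2, 3, 4, 5, 6] gives [3, 3, 5, 5, 3, 1, 2]; set D = diag(3, 3, 5, 5, 3, 1, 2) and form L = D - A. The multiplicity of 0 as a Laplacian eigenvalue equals the number of connected components. The single zero eigenvalue shows the graph is connected. By the matrix-tree theorem the graph has (1/7) * product of the nonzero eigenvalues = 111 spanning trees.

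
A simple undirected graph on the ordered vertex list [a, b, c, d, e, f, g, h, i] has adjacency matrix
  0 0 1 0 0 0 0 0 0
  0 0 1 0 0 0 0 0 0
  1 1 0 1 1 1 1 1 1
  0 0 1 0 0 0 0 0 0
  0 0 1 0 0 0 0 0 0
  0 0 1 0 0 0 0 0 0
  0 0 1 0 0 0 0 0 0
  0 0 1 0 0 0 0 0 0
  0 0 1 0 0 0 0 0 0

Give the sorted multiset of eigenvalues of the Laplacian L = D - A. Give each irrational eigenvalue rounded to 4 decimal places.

Each diagonal entry of L is the vertex degree and each off-diagonal entry is -1 where an edge is present, 0 otherwise; in the order [a, b, c, d, e, f, g, h, i] the diagonal is [1, 1, 8, 1, 1, 1, 1, 1, 1]. L is symmetric positive semidefinite, so every eigenvalue is real and nonnegative. The single zero eigenvalue shows the graph is connected. There is one zero in the spectrum, matching the 1 component. By the matrix-tree theorem the graph has (1/9) * product of the nonzero eigenvalues = 1 spanning tree.

[0, 1, 1, 1, 1, 1, 1, 1, 9]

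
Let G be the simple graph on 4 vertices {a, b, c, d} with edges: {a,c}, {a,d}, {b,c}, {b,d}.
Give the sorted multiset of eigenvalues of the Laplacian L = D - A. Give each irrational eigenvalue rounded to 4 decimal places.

[0, 2, 2, 4]

With the vertex order [a, b, c, d], the degrees are [2, 2, 2, 2], giving D = diag(2, 2, 2, 2) and L = D - A. Since every row of L sums to 0, the all-ones vector is in the kernel and 0 is an eigenvalue. The largest eigenvalue, 4, is at most the vertex count 4. There is one zero in the spectrum, matching the 1 component.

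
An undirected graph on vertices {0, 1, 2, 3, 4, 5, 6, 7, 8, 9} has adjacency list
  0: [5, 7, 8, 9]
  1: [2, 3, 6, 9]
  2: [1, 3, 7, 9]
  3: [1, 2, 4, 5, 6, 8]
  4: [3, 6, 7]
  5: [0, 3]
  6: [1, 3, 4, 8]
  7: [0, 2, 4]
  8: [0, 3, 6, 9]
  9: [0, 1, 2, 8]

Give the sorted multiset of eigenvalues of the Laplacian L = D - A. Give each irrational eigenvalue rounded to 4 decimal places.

[0, 1.6887, 2.1892, 2.4220, 3.0768, 4.5093, 4.8869, 5.8640, 5.9281, 7.4349]

With the vertex order [0, 1, 2, 3, 4, 5, 6, 7, 8, 9], the degrees are [4, 4, 4, 6, 3, 2, 4, 3, 4, 4], giving D = diag(4, 4, 4, 6, 3, 2, 4, 3, 4, 4) and L = D - A. Since every row of L sums to 0, the all-ones vector is in the kernel and 0 is an eigenvalue. The largest eigenvalue, 7.4349, is at most the vertex count 10. The eigenvalues sum to 38, which equals trace(L) = 2|E|.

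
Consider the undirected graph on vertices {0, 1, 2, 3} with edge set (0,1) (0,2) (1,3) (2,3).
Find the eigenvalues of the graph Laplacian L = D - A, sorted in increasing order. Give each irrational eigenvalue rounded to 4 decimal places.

Each diagonal entry of L is the vertex degree and each off-diagonal entry is -1 where an edge is present, 0 otherwise; in the order [0, 1, 2, 3] the diagonal is [2, 2, 2, 2]. Diagonalising L (or applying a numerical eigensolver to the 4x4 matrix) gives the spectrum above. The single zero eigenvalue shows the graph is connected. By the matrix-tree theorem the graph has (1/4) * product of the nonzero eigenvalues = 4 spanning trees.

[0, 2, 2, 4]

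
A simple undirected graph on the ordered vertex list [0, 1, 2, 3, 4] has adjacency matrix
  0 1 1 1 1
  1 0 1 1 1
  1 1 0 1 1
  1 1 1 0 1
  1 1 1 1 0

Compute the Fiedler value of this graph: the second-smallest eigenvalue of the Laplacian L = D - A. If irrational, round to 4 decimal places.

5

With the vertex order [0, 1, 2, 3, 4], the degrees are [4, 4, 4, 4, 4], giving D = diag(4, 4, 4, 4, 4) and L = D - A. Computing the eigenvalues of L and sorting gives [0, 5, 5, 5, 5]. The Fiedler value lambda_2 = 5 is strictly positive, so the graph is connected. By the matrix-tree theorem the graph has (1/5) * product of the nonzero eigenvalues = 125 spanning trees.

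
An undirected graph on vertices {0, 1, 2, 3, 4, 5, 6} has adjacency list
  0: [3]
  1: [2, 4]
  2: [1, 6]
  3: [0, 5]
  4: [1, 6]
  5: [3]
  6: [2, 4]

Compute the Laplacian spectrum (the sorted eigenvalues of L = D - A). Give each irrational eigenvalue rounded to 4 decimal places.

[0, 0, 1, 2, 2, 3, 4]

With the vertex order [0, 1, 2, 3, 4, 5, 6], the degrees are [1, 2, 2, 2, 2, 1, 2], giving D = diag(1, 2, 2, 2, 2, 1, 2) and L = D - A. L is symmetric positive semidefinite, so every eigenvalue is real and nonnegative. The 2 zero eigenvalues correspond to the 2 connected components. The eigenvalues sum to 12, which equals trace(L) = 2|E|.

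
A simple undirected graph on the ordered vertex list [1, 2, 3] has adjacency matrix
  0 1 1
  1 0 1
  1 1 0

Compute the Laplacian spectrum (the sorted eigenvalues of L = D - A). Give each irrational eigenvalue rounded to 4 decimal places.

Each diagonal entry of L is the vertex degree and each off-diagonal entry is -1 where an edge is present, 0 otherwise; in the order [1, 2, 3] the diagonal is [2, 2, 2]. The multiplicity of 0 as a Laplacian eigenvalue equals the number of connected components. The eigenvalues sum to 6, which equals trace(L) = 2|E|.

[0, 3, 3]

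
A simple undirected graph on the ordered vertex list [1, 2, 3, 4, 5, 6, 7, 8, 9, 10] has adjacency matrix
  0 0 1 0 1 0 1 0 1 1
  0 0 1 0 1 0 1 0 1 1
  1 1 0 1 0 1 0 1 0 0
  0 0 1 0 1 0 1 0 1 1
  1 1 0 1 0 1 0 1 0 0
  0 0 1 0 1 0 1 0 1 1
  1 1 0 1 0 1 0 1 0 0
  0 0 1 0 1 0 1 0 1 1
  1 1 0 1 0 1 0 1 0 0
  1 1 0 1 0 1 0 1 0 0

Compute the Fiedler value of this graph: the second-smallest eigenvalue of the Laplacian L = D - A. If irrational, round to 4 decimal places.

Reading degrees in the order [1, 2, 3, 4, 5, 6, 7, 8, 9, 10] gives [5, 5, 5, 5, 5, 5, 5, 5, 5, 5]; set D = diag(5, 5, 5, 5, 5, 5, 5, 5, 5, 5) and form L = D - A. The sorted Laplacian eigenvalues are [0, 5, 5, 5, 5, 5, 5, 5, 5, 10]; the algebraic connectivity is the second entry, 5. By the matrix-tree theorem the graph has (1/10) * product of the nonzero eigenvalues = 390625 spanning trees.

5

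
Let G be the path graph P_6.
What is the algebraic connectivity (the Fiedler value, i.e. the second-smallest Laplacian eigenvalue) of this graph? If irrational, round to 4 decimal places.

0.2679

The graph has 6 vertices and degree multiset [2, 2, 2, 2, 1, 1]; D is the diagonal matrix of degrees and L = D - A. The sorted Laplacian eigenvalues are [0, 0.2679, 1, 2, 3, 3.7321]; the algebraic connectivity is the second entry, 0.2679.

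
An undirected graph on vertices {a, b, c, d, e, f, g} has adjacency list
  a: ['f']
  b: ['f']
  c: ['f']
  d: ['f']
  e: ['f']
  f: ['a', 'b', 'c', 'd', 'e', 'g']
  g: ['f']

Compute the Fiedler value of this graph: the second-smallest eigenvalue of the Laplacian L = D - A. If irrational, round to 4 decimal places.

1

Each diagonal entry of L is the vertex degree and each off-diagonal entry is -1 where an edge is present, 0 otherwise; in the order [a, b, c, d, e, f, g] the diagonal is [1, 1, 1, 1, 1, 6, 1]. Computing the eigenvalues of L and sorting gives [0, 1, 1, 1, 1, 1, 7]. The Fiedler value lambda_2 = 1 is strictly positive, so the graph is connected. By the matrix-tree theorem the graph has (1/7) * product of the nonzero eigenvalues = 1 spanning tree.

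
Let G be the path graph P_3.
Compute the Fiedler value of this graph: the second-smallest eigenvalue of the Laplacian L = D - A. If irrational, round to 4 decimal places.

1

The graph has 3 vertices and degree multiset [2, 1, 1]; D is the diagonal matrix of degrees and L = D - A. Computing the eigenvalues of L and sorting gives [0, 1, 3]. The Fiedler value lambda_2 = 1 is strictly positive, so the graph is connected. By the matrix-tree theorem the graph has (1/3) * product of the nonzero eigenvalues = 1 spanning tree.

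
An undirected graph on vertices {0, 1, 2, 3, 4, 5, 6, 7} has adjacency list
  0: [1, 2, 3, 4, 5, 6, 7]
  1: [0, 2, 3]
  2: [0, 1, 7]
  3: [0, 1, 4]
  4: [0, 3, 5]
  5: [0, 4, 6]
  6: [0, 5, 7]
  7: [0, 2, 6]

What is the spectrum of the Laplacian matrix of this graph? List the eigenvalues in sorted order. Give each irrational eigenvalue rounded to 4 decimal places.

[0, 1.7530, 1.7530, 3.4450, 3.4450, 4.8019, 4.8019, 8]

With the vertex order [0, 1, 2, 3, 4, 5, 6, 7], the degrees are [7, 3, 3, 3, 3, 3, 3, 3], giving D = diag(7, 3, 3, 3, 3, 3, 3, 3) and L = D - A. Diagonalising L (or applying a numerical eigensolver to the 8x8 matrix) gives the spectrum above.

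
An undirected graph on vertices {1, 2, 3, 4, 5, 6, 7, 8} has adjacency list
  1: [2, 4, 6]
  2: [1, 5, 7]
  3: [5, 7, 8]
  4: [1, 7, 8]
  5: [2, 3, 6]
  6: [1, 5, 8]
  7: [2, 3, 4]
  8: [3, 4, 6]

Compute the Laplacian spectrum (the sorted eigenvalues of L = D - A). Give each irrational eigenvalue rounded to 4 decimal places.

[0, 2, 2, 2, 4, 4, 4, 6]

Reading degrees in the order [1, 2, 3, 4, 5, 6, 7, 8] gives [3, 3, 3, 3, 3, 3, 3, 3]; set D = diag(3, 3, 3, 3, 3, 3, 3, 3) and form L = D - A. L is symmetric positive semidefinite, so every eigenvalue is real and nonnegative. The single zero eigenvalue shows the graph is connected. The largest eigenvalue, 6, is at most the vertex count 8.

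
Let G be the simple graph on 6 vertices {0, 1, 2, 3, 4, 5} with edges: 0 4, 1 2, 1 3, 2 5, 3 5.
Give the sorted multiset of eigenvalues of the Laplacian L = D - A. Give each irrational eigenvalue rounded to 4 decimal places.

[0, 0, 2, 2, 2, 4]

With the vertex order [0, 1, 2, 3, 4, 5], the degrees are [1, 2, 2, 2, 1, 2], giving D = diag(1, 2, 2, 2, 1, 2) and L = D - A. Diagonalising L (or applying a numerical eigensolver to the 6x6 matrix) gives the spectrum above. The 2 zero eigenvalues correspond to the 2 connected components. The eigenvalues sum to 10, which equals trace(L) = 2|E|.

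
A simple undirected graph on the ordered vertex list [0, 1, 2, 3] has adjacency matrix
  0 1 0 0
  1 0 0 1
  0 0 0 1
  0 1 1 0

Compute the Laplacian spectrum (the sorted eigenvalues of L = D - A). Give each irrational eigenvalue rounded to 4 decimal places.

[0, 0.5858, 2, 3.4142]

With the vertex order [0, 1, 2, 3], the degrees are [1, 2, 1, 2], giving D = diag(1, 2, 1, 2) and L = D - A. L is symmetric positive semidefinite, so every eigenvalue is real and nonnegative. The single zero eigenvalue shows the graph is connected. There is one zero in the spectrum, matching the 1 component.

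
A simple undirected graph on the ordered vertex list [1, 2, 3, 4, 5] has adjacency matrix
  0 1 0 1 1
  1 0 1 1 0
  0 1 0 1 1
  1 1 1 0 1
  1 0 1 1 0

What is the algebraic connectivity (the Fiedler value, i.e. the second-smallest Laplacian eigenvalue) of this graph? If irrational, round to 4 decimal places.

3

With the vertex order [1, 2, 3, 4, 5], the degrees are [3, 3, 3, 4, 3], giving D = diag(3, 3, 3, 4, 3) and L = D - A. The sorted Laplacian eigenvalues are [0, 3, 3, 5, 5]; the algebraic connectivity is the second entry, 3. There is one zero in the spectrum, matching the 1 component.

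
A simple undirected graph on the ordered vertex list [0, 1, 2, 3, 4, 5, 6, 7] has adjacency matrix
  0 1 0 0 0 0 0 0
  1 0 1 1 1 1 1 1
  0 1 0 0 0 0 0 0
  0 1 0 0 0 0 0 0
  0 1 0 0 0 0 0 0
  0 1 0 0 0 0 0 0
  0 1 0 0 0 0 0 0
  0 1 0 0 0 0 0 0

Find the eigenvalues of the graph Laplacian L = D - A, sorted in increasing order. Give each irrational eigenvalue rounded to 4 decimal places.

Each diagonal entry of L is the vertex degree and each off-diagonal entry is -1 where an edge is present, 0 otherwise; in the order [0, 1, 2, 3, 4, 5, 6, 7] the diagonal is [1, 7, 1, 1, 1, 1, 1, 1]. L is symmetric positive semidefinite, so every eigenvalue is real and nonnegative. The eigenvalues sum to 14, which equals trace(L) = 2|E|. The largest eigenvalue, 8, is at most the vertex count 8.

[0, 1, 1, 1, 1, 1, 1, 8]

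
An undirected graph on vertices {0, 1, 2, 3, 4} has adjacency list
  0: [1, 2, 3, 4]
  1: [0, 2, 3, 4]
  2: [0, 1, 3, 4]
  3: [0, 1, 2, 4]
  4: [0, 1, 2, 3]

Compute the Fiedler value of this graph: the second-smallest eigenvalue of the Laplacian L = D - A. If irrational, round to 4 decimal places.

5

Reading degrees in the order [0, 1, 2, 3, 4] gives [4, 4, 4, 4, 4]; set D = diag(4, 4, 4, 4, 4) and form L = D - A. The smallest Laplacian eigenvalue is always 0. The next one, lambda_2 = 5, measures how hard the graph is to disconnect: larger values mean better connectivity. By the matrix-tree theorem the graph has (1/5) * product of the nonzero eigenvalues = 125 spanning trees. The eigenvalues sum to 20, which equals trace(L) = 2|E|.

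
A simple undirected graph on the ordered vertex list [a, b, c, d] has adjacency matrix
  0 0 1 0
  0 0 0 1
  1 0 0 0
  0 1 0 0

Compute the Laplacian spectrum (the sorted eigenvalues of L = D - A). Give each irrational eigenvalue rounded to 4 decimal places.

Reading degrees in the order [a, b, c, d] gives [1, 1, 1, 1]; set D = diag(1, 1, 1, 1) and form L = D - A. Since every row of L sums to 0, the all-ones vector is in the kernel and 0 is an eigenvalue. The 2 zero eigenvalues correspond to the 2 connected components. The eigenvalues sum to 4, which equals trace(L) = 2|E|.

[0, 0, 2, 2]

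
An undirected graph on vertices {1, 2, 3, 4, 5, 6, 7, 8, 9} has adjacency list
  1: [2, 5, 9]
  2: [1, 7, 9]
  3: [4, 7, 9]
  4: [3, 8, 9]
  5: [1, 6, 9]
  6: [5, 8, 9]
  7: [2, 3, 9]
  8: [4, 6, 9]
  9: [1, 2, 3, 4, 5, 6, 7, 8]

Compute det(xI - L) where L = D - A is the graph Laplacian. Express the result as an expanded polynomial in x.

x^9 - 32x^8 + 428x^7 - 3136x^6 + 13786x^5 - 37232x^4 + 60276x^3 - 53424x^2 + 19845x

With the vertex order [1, 2, 3, 4, 5, 6, 7, 8, 9], the degrees are [3, 3, 3, 3, 3, 3, 3, 3, 8], giving D = diag(3, 3, 3, 3, 3, 3, 3, 3, 8) and L = D - A. Computing det(xI - L) by cofactor expansion (or equivalently via sum-over-permutations) gives x^9 - 32x^8 + 428x^7 - 3136x^6 + 13786x^5 - 37232x^4 + 60276x^3 - 53424x^2 + 19845x. The coefficient of x^8 equals -trace(L) = -32, matching the sum of degrees. The eigenvalues sum to 32, which equals trace(L) = 2|E|.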